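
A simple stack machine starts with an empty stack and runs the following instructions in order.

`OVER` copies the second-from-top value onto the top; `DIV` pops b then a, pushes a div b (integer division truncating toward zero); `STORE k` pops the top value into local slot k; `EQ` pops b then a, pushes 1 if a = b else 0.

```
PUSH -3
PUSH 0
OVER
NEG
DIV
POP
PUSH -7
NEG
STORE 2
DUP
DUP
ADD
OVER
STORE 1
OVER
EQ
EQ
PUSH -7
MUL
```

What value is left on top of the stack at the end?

PUSH -3 → -3
PUSH 0  → -3 0
OVER    → -3 0 -3
NEG     → -3 0 3
DIV     → -3 0
POP     → -3
PUSH -7 → -3 -7
NEG     → -3 7
STORE 2 → -3
DUP     → -3 -3
DUP     → -3 -3 -3
ADD     → -3 -6
OVER    → -3 -6 -3
STORE 1 → -3 -6
OVER    → -3 -6 -3
EQ      → -3 0
EQ      → 0
PUSH -7 → 0 -7
MUL     → 0

0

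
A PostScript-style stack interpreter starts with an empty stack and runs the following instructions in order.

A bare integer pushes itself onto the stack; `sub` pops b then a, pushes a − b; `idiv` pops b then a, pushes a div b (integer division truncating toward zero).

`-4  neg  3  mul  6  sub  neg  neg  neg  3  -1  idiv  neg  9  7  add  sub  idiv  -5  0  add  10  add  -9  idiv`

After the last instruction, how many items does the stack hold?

2

-4    [-4]
neg   [4]
3     [4, 3]
mul   [12]
6     [12, 6]
sub   [6]
neg   [-6]
neg   [6]
neg   [-6]
3     [-6, 3]
-1    [-6, 3, -1]
idiv  [-6, -3]
neg   [-6, 3]
9     [-6, 3, 9]
7     [-6, 3, 9, 7]
add   [-6, 3, 16]
sub   [-6, -13]
idiv  [0]
-5    [0, -5]
0     [0, -5, 0]
add   [0, -5]
10    [0, -5, 10]
add   [0, 5]
-9    [0, 5, -9]
idiv  [0, 0]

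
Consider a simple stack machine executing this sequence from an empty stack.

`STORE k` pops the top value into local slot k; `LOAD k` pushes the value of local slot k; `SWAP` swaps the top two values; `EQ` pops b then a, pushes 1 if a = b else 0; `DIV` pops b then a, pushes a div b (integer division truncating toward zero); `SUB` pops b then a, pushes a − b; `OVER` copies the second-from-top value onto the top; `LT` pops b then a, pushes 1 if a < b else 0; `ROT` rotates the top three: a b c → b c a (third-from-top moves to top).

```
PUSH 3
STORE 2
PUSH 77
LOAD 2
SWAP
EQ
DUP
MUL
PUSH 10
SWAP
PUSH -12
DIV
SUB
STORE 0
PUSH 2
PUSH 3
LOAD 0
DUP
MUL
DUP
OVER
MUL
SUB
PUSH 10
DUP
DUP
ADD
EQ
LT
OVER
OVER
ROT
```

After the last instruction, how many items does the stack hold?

5

PUSH 3   -> [3]
STORE 2  -> []
PUSH 77  -> [77]
LOAD 2   -> [77, 3]
SWAP     -> [3, 77]
EQ       -> [0]
DUP      -> [0, 0]
MUL      -> [0]
PUSH 10  -> [0, 10]
SWAP     -> [10, 0]
PUSH -12 -> [10, 0, -12]
DIV      -> [10, 0]
SUB      -> [10]
STORE 0  -> []
PUSH 2   -> [2]
PUSH 3   -> [2, 3]
LOAD 0   -> [2, 3, 10]
DUP      -> [2, 3, 10, 10]
MUL      -> [2, 3, 100]
DUP      -> [2, 3, 100, 100]
OVER     -> [2, 3, 100, 100, 100]
MUL      -> [2, 3, 100, 10000]
SUB      -> [2, 3, -9900]
PUSH 10  -> [2, 3, -9900, 10]
DUP      -> [2, 3, -9900, 10, 10]
DUP      -> [2, 3, -9900, 10, 10, 10]
ADD      -> [2, 3, -9900, 10, 20]
EQ       -> [2, 3, -9900, 0]
LT       -> [2, 3, 1]
OVER     -> [2, 3, 1, 3]
OVER     -> [2, 3, 1, 3, 1]
ROT      -> [2, 3, 3, 1, 1]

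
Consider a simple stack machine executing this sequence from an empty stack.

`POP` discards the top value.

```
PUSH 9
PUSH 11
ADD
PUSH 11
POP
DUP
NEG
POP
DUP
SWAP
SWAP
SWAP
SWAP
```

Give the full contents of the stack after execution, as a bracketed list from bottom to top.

PUSH 9  : [9]
PUSH 11 : [9, 11]
ADD     : [20]
PUSH 11 : [20, 11]
POP     : [20]
DUP     : [20, 20]
NEG     : [20, -20]
POP     : [20]
DUP     : [20, 20]
SWAP    : [20, 20]
SWAP    : [20, 20]
SWAP    : [20, 20]
SWAP    : [20, 20]

[20, 20]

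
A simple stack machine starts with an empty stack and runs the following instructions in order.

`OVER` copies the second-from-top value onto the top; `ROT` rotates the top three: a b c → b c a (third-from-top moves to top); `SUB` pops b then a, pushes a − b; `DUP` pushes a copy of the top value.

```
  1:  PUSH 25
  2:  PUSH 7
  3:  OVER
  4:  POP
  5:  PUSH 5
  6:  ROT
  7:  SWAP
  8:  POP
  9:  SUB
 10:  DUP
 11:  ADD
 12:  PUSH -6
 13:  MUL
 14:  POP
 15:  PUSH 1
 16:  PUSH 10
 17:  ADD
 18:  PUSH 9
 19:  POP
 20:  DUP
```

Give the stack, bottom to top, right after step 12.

[-36, -6]

PUSH 25 -> 25
PUSH 7  -> 25 7
OVER    -> 25 7 25
POP     -> 25 7
PUSH 5  -> 25 7 5
ROT     -> 7 5 25
SWAP    -> 7 25 5
POP     -> 7 25
SUB     -> -18
DUP     -> -18 -18
ADD     -> -36
PUSH -6 -> -36 -6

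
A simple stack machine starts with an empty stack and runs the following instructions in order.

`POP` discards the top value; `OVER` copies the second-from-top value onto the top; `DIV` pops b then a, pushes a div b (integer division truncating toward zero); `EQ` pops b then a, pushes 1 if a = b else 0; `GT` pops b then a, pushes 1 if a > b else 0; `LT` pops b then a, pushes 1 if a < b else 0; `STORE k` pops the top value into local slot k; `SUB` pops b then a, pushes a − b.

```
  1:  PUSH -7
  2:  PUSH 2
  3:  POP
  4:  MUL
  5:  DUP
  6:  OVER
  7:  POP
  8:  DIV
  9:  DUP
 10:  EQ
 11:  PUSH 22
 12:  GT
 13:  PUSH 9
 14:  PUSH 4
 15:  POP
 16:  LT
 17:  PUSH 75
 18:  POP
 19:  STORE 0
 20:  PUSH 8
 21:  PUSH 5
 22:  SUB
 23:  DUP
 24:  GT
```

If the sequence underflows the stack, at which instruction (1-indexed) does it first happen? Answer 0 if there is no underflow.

4

PUSH -7  -7
PUSH 2   -7 2
POP      -7
MUL  — needs 2 operands, stack has 1 → underflow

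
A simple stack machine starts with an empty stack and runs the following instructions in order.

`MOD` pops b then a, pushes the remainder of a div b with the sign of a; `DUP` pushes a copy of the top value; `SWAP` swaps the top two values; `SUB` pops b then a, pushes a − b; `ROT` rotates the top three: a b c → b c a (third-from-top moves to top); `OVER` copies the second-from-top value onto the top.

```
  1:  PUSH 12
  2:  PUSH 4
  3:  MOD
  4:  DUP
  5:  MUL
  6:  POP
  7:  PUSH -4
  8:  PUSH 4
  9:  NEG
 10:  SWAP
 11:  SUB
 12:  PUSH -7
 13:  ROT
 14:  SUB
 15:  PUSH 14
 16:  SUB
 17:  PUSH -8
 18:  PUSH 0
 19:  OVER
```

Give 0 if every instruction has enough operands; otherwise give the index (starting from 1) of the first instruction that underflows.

13

PUSH 12 -> 12
PUSH 4  -> 12 4
MOD     -> 0
DUP     -> 0 0
MUL     -> 0
POP     -> (empty)
PUSH -4 -> -4
PUSH 4  -> -4 4
NEG     -> -4 -4
SWAP    -> -4 -4
SUB     -> 0
PUSH -7 -> 0 -7
ROT  — needs 3 operands, stack has 2 → underflow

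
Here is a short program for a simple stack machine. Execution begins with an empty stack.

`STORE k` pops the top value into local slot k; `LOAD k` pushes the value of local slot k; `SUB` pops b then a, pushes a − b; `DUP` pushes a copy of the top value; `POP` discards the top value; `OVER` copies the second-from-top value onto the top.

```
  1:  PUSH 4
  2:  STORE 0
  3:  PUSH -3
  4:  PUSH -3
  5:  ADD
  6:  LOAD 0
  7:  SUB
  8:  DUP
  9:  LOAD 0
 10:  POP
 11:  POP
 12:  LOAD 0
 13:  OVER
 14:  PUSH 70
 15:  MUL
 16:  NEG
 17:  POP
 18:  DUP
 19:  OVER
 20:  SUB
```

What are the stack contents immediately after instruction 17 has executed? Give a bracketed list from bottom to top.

[-10, 4]

PUSH 4  : [4]
STORE 0 : []
PUSH -3 : [-3]
PUSH -3 : [-3, -3]
ADD     : [-6]
LOAD 0  : [-6, 4]
SUB     : [-10]
DUP     : [-10, -10]
LOAD 0  : [-10, -10, 4]
POP     : [-10, -10]
POP     : [-10]
LOAD 0  : [-10, 4]
OVER    : [-10, 4, -10]
PUSH 70 : [-10, 4, -10, 70]
MUL     : [-10, 4, -700]
NEG     : [-10, 4, 700]
POP     : [-10, 4]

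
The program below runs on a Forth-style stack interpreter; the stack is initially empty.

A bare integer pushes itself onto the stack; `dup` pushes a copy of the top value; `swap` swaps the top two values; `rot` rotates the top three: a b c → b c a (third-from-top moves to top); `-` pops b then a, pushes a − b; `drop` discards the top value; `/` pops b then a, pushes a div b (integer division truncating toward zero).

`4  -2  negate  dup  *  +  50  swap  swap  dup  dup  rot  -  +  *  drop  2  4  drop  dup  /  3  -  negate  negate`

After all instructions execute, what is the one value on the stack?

4      : 4
-2     : 4 -2
negate : 4 2
dup    : 4 2 2
*      : 4 4
+      : 8
50     : 8 50
swap   : 50 8
swap   : 8 50
dup    : 8 50 50
dup    : 8 50 50 50
rot    : 8 50 50 50
-      : 8 50 0
+      : 8 50
*      : 400
drop   : (empty)
2      : 2
4      : 2 4
drop   : 2
dup    : 2 2
/      : 1
3      : 1 3
-      : -2
negate : 2
negate : -2

-2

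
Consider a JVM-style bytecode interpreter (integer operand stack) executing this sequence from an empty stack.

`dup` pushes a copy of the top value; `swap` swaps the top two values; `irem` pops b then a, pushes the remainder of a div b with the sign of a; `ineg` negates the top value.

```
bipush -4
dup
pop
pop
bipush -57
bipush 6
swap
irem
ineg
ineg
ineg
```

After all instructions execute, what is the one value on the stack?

bipush -4  -> [-4]
dup        -> [-4, -4]
pop        -> [-4]
pop        -> []
bipush -57 -> [-57]
bipush 6   -> [-57, 6]
swap       -> [6, -57]
irem       -> [6]
ineg       -> [-6]
ineg       -> [6]
ineg       -> [-6]

-6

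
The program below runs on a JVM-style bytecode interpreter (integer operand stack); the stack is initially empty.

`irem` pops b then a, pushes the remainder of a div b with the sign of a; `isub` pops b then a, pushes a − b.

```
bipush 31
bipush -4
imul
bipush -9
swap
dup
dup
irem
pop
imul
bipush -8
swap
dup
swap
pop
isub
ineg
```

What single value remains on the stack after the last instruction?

bipush 31  [31]
bipush -4  [31, -4]
imul       [-124]
bipush -9  [-124, -9]
swap       [-9, -124]
dup        [-9, -124, -124]
dup        [-9, -124, -124, -124]
irem       [-9, -124, 0]
pop        [-9, -124]
imul       [1116]
bipush -8  [1116, -8]
swap       [-8, 1116]
dup        [-8, 1116, 1116]
swap       [-8, 1116, 1116]
pop        [-8, 1116]
isub       [-1124]
ineg       [1124]

1124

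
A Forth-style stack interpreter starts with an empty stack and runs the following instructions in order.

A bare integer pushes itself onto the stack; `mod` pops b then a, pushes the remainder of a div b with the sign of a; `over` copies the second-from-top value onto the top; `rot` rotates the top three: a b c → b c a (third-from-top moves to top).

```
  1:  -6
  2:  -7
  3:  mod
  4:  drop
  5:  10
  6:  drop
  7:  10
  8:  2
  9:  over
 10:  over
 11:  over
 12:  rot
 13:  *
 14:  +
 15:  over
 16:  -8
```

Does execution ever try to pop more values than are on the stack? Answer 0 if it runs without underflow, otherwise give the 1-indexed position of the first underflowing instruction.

0

-6   → -6
-7   → -6 -7
mod  → -6
drop → (empty)
10   → 10
drop → (empty)
10   → 10
2    → 10 2
over → 10 2 10
over → 10 2 10 2
over → 10 2 10 2 10
rot  → 10 2 2 10 10
*    → 10 2 2 100
+    → 10 2 102
over → 10 2 102 2
-8   → 10 2 102 2 -8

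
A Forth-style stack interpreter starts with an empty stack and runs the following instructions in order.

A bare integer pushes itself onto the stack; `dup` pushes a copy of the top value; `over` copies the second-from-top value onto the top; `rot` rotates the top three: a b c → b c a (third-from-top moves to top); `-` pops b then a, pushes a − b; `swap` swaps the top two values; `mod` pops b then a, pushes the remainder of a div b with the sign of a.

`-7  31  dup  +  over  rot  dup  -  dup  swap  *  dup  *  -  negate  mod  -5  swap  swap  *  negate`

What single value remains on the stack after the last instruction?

30

-7     -> -7
31     -> -7 31
dup    -> -7 31 31
+      -> -7 62
over   -> -7 62 -7
rot    -> 62 -7 -7
dup    -> 62 -7 -7 -7
-      -> 62 -7 0
dup    -> 62 -7 0 0
swap   -> 62 -7 0 0
*      -> 62 -7 0
dup    -> 62 -7 0 0
*      -> 62 -7 0
-      -> 62 -7
negate -> 62 7
mod    -> 6
-5     -> 6 -5
swap   -> -5 6
swap   -> 6 -5
*      -> -30
negate -> 30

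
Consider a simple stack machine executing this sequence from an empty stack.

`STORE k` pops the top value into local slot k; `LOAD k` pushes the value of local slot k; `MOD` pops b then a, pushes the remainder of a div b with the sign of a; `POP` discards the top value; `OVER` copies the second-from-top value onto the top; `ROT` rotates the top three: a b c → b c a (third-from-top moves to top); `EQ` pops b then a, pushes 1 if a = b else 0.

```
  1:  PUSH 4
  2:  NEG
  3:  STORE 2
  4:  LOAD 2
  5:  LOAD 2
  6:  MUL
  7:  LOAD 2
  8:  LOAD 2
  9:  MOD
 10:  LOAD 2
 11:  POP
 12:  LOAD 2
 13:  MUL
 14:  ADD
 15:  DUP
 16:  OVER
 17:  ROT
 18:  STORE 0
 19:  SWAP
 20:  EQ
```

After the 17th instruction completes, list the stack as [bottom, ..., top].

PUSH 4  → 4
NEG     → -4
STORE 2 → (empty)
LOAD 2  → -4
LOAD 2  → -4 -4
MUL     → 16
LOAD 2  → 16 -4
LOAD 2  → 16 -4 -4
MOD     → 16 0
LOAD 2  → 16 0 -4
POP     → 16 0
LOAD 2  → 16 0 -4
MUL     → 16 0
ADD     → 16
DUP     → 16 16
OVER    → 16 16 16
ROT     → 16 16 16

[16, 16, 16]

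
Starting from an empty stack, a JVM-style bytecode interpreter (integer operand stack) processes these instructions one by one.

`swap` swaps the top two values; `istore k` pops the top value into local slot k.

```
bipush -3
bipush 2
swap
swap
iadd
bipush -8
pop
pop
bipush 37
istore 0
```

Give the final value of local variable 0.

37

bipush -3  -3
bipush 2   -3 2
swap       2 -3
swap       -3 2
iadd       -1
bipush -8  -1 -8
pop        -1
pop        (empty)
bipush 37  37
istore 0   (empty)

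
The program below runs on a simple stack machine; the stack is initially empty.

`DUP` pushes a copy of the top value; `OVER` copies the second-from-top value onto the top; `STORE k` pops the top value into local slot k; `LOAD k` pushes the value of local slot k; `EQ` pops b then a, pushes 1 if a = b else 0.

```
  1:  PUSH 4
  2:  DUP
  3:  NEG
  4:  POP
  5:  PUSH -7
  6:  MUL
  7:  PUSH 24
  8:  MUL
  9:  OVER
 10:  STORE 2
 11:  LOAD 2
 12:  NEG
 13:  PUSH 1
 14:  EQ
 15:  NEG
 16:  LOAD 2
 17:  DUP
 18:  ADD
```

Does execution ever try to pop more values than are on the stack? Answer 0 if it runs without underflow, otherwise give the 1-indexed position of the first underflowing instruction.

PUSH 4  → 4
DUP     → 4 4
NEG     → 4 -4
POP     → 4
PUSH -7 → 4 -7
MUL     → -28
PUSH 24 → -28 24
MUL     → -672
OVER  — needs 2 operands, stack has 1 → underflow

9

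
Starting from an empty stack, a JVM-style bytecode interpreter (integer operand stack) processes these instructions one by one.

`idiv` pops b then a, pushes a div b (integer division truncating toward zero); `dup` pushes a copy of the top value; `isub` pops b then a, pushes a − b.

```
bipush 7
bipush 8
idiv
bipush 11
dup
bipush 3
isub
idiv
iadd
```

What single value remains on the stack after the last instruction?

1

bipush 7  -> 7
bipush 8  -> 7 8
idiv      -> 0
bipush 11 -> 0 11
dup       -> 0 11 11
bipush 3  -> 0 11 11 3
isub      -> 0 11 8
idiv      -> 0 1
iadd      -> 1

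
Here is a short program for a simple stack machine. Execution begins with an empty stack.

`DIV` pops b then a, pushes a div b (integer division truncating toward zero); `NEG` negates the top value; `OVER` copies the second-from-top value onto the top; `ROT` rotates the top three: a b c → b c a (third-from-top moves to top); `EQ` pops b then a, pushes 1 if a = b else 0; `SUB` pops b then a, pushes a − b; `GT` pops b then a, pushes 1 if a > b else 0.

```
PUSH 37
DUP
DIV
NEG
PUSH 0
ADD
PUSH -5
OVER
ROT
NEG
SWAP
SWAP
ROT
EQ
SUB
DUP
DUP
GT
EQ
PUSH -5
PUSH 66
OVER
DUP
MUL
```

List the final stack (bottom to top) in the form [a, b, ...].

[0, -5, 66, 25]

PUSH 37  [37]
DUP      [37, 37]
DIV      [1]
NEG      [-1]
PUSH 0   [-1, 0]
ADD      [-1]
PUSH -5  [-1, -5]
OVER     [-1, -5, -1]
ROT      [-5, -1, -1]
NEG      [-5, -1, 1]
SWAP     [-5, 1, -1]
SWAP     [-5, -1, 1]
ROT      [-1, 1, -5]
EQ       [-1, 0]
SUB      [-1]
DUP      [-1, -1]
DUP      [-1, -1, -1]
GT       [-1, 0]
EQ       [0]
PUSH -5  [0, -5]
PUSH 66  [0, -5, 66]
OVER     [0, -5, 66, -5]
DUP      [0, -5, 66, -5, -5]
MUL      [0, -5, 66, 25]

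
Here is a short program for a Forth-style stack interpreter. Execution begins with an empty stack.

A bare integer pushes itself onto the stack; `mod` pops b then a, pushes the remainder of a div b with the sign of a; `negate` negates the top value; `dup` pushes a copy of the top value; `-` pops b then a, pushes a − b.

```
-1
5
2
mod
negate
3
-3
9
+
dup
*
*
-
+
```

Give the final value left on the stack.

-110

-1     -> -1
5      -> -1 5
2      -> -1 5 2
mod    -> -1 1
negate -> -1 -1
3      -> -1 -1 3
-3     -> -1 -1 3 -3
9      -> -1 -1 3 -3 9
+      -> -1 -1 3 6
dup    -> -1 -1 3 6 6
*      -> -1 -1 3 36
*      -> -1 -1 108
-      -> -1 -109
+      -> -110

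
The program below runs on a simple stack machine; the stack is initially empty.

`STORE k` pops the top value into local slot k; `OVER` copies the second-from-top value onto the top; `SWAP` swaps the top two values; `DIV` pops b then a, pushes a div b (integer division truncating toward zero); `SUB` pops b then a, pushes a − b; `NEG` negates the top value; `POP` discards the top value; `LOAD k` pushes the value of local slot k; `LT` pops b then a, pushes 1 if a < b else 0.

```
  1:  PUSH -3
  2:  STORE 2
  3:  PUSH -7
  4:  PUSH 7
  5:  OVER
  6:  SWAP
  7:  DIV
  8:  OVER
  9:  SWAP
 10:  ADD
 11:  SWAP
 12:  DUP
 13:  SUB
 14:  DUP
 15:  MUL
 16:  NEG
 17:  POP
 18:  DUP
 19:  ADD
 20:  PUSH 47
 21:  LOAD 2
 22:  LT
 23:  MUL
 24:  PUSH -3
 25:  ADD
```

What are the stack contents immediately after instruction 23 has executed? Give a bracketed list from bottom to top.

PUSH -3  [-3]
STORE 2  []
PUSH -7  [-7]
PUSH 7   [-7, 7]
OVER     [-7, 7, -7]
SWAP     [-7, -7, 7]
DIV      [-7, -1]
OVER     [-7, -1, -7]
SWAP     [-7, -7, -1]
ADD      [-7, -8]
SWAP     [-8, -7]
DUP      [-8, -7, -7]
SUB      [-8, 0]
DUP      [-8, 0, 0]
MUL      [-8, 0]
NEG      [-8, 0]
POP      [-8]
DUP      [-8, -8]
ADD      [-16]
PUSH 47  [-16, 47]
LOAD 2   [-16, 47, -3]
LT       [-16, 0]
MUL      [0]

[0]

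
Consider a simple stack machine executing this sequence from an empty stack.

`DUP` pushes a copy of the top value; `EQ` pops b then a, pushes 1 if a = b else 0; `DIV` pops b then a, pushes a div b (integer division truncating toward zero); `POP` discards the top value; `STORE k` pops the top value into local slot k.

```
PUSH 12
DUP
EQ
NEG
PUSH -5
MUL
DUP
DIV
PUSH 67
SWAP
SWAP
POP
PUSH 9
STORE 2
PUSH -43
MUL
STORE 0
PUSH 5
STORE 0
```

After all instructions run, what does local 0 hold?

PUSH 12  → [12]
DUP      → [12, 12]
EQ       → [1]
NEG      → [-1]
PUSH -5  → [-1, -5]
MUL      → [5]
DUP      → [5, 5]
DIV      → [1]
PUSH 67  → [1, 67]
SWAP     → [67, 1]
SWAP     → [1, 67]
POP      → [1]
PUSH 9   → [1, 9]
STORE 2  → [1]
PUSH -43 → [1, -43]
MUL      → [-43]
STORE 0  → []
PUSH 5   → [5]
STORE 0  → []

5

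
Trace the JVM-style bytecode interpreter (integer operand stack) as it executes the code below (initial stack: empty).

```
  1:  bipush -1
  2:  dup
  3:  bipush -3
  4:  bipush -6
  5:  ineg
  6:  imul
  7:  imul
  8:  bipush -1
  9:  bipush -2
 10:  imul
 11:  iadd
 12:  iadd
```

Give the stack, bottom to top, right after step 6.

[-1, -1, -18]

bipush -1 : -1
dup       : -1 -1
bipush -3 : -1 -1 -3
bipush -6 : -1 -1 -3 -6
ineg      : -1 -1 -3 6
imul      : -1 -1 -18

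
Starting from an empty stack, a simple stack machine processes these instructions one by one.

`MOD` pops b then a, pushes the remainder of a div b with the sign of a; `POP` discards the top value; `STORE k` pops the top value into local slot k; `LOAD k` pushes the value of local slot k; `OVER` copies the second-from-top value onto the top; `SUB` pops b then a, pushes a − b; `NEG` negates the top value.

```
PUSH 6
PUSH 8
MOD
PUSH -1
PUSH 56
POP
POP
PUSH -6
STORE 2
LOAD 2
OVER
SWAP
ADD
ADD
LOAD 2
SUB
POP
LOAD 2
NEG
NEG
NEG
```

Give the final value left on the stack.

PUSH 6  → 6
PUSH 8  → 6 8
MOD     → 6
PUSH -1 → 6 -1
PUSH 56 → 6 -1 56
POP     → 6 -1
POP     → 6
PUSH -6 → 6 -6
STORE 2 → 6
LOAD 2  → 6 -6
OVER    → 6 -6 6
SWAP    → 6 6 -6
ADD     → 6 0
ADD     → 6
LOAD 2  → 6 -6
SUB     → 12
POP     → (empty)
LOAD 2  → -6
NEG     → 6
NEG     → -6
NEG     → 6

6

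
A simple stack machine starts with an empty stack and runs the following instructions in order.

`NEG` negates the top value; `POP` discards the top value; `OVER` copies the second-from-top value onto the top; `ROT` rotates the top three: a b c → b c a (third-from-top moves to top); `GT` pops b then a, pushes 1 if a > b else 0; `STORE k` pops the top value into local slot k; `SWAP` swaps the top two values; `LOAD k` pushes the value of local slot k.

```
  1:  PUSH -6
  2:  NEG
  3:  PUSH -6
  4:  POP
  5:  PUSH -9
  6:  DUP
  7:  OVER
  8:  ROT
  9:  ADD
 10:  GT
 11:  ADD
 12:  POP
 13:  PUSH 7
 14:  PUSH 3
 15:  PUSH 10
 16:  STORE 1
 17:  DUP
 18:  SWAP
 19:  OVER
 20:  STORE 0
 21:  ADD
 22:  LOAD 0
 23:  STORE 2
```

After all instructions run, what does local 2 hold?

PUSH -6 -> -6
NEG     -> 6
PUSH -6 -> 6 -6
POP     -> 6
PUSH -9 -> 6 -9
DUP     -> 6 -9 -9
OVER    -> 6 -9 -9 -9
ROT     -> 6 -9 -9 -9
ADD     -> 6 -9 -18
GT      -> 6 1
ADD     -> 7
POP     -> (empty)
PUSH 7  -> 7
PUSH 3  -> 7 3
PUSH 10 -> 7 3 10
STORE 1 -> 7 3
DUP     -> 7 3 3
SWAP    -> 7 3 3
OVER    -> 7 3 3 3
STORE 0 -> 7 3 3
ADD     -> 7 6
LOAD 0  -> 7 6 3
STORE 2 -> 7 6

3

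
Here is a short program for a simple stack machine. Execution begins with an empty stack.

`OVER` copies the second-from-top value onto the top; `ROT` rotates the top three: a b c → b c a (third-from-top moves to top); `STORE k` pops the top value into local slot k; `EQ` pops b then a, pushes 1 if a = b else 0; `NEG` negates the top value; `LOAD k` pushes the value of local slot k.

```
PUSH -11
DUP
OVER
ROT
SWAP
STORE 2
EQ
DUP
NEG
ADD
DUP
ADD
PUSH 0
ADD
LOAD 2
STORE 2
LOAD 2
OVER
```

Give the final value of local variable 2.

-11

PUSH -11 : [-11]
DUP      : [-11, -11]
OVER     : [-11, -11, -11]
ROT      : [-11, -11, -11]
SWAP     : [-11, -11, -11]
STORE 2  : [-11, -11]
EQ       : [1]
DUP      : [1, 1]
NEG      : [1, -1]
ADD      : [0]
DUP      : [0, 0]
ADD      : [0]
PUSH 0   : [0, 0]
ADD      : [0]
LOAD 2   : [0, -11]
STORE 2  : [0]
LOAD 2   : [0, -11]
OVER     : [0, -11, 0]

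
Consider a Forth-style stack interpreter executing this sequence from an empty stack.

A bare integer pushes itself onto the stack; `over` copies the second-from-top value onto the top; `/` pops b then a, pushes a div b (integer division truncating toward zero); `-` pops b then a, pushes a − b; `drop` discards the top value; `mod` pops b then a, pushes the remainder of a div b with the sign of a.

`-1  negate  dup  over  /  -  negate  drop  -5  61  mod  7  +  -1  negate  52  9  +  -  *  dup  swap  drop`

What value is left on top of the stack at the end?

-120

-1     -> [-1]
negate -> [1]
dup    -> [1, 1]
over   -> [1, 1, 1]
/      -> [1, 1]
-      -> [0]
negate -> [0]
drop   -> []
-5     -> [-5]
61     -> [-5, 61]
mod    -> [-5]
7      -> [-5, 7]
+      -> [2]
-1     -> [2, -1]
negate -> [2, 1]
52     -> [2, 1, 52]
9      -> [2, 1, 52, 9]
+      -> [2, 1, 61]
-      -> [2, -60]
*      -> [-120]
dup    -> [-120, -120]
swap   -> [-120, -120]
drop   -> [-120]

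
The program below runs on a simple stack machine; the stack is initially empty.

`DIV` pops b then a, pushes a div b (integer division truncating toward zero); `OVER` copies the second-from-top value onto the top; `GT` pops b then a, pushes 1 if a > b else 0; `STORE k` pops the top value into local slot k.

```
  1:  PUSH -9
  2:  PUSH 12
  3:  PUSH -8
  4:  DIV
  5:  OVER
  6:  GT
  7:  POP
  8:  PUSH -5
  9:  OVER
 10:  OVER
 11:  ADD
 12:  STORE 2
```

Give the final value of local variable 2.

-14

PUSH -9  [-9]
PUSH 12  [-9, 12]
PUSH -8  [-9, 12, -8]
DIV      [-9, -1]
OVER     [-9, -1, -9]
GT       [-9, 1]
POP      [-9]
PUSH -5  [-9, -5]
OVER     [-9, -5, -9]
OVER     [-9, -5, -9, -5]
ADD      [-9, -5, -14]
STORE 2  [-9, -5]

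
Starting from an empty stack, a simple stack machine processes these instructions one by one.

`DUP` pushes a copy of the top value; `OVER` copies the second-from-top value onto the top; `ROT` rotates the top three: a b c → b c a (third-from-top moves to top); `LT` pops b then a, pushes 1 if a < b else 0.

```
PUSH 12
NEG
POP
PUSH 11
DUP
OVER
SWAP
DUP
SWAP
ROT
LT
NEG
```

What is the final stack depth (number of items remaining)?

3

PUSH 12 -> [12]
NEG     -> [-12]
POP     -> []
PUSH 11 -> [11]
DUP     -> [11, 11]
OVER    -> [11, 11, 11]
SWAP    -> [11, 11, 11]
DUP     -> [11, 11, 11, 11]
SWAP    -> [11, 11, 11, 11]
ROT     -> [11, 11, 11, 11]
LT      -> [11, 11, 0]
NEG     -> [11, 11, 0]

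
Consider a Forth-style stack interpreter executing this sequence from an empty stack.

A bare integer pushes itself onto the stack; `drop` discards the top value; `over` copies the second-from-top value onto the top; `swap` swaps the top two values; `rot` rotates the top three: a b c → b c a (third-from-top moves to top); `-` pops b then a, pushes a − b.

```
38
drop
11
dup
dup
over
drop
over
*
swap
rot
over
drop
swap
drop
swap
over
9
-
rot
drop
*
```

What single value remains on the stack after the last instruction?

242

38   -> [38]
drop -> []
11   -> [11]
dup  -> [11, 11]
dup  -> [11, 11, 11]
over -> [11, 11, 11, 11]
drop -> [11, 11, 11]
over -> [11, 11, 11, 11]
*    -> [11, 11, 121]
swap -> [11, 121, 11]
rot  -> [121, 11, 11]
over -> [121, 11, 11, 11]
drop -> [121, 11, 11]
swap -> [121, 11, 11]
drop -> [121, 11]
swap -> [11, 121]
over -> [11, 121, 11]
9    -> [11, 121, 11, 9]
-    -> [11, 121, 2]
rot  -> [121, 2, 11]
drop -> [121, 2]
*    -> [242]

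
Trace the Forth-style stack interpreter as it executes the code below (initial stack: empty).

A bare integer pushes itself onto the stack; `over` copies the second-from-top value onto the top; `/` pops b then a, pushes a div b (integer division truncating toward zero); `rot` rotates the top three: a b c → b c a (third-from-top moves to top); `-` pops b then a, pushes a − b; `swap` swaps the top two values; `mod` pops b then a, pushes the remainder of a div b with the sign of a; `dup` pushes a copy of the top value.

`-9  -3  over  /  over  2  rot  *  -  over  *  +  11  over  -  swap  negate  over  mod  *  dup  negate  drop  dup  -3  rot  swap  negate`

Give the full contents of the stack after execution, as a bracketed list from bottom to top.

[671, 671, 3]

-9     -> [-9]
-3     -> [-9, -3]
over   -> [-9, -3, -9]
/      -> [-9, 0]
over   -> [-9, 0, -9]
2      -> [-9, 0, -9, 2]
rot    -> [-9, -9, 2, 0]
*      -> [-9, -9, 0]
-      -> [-9, -9]
over   -> [-9, -9, -9]
*      -> [-9, 81]
+      -> [72]
11     -> [72, 11]
over   -> [72, 11, 72]
-      -> [72, -61]
swap   -> [-61, 72]
negate -> [-61, -72]
over   -> [-61, -72, -61]
mod    -> [-61, -11]
*      -> [671]
dup    -> [671, 671]
negate -> [671, -671]
drop   -> [671]
dup    -> [671, 671]
-3     -> [671, 671, -3]
rot    -> [671, -3, 671]
swap   -> [671, 671, -3]
negate -> [671, 671, 3]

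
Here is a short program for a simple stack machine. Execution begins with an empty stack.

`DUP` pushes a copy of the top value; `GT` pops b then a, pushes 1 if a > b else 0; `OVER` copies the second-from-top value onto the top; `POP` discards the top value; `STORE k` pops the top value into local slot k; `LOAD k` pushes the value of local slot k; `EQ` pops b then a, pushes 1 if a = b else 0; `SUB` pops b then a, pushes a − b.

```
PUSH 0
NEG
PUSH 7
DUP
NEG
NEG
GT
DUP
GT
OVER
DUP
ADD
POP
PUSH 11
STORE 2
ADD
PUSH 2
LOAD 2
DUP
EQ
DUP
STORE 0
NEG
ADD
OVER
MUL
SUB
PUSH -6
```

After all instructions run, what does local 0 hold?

PUSH 0  → 0
NEG     → 0
PUSH 7  → 0 7
DUP     → 0 7 7
NEG     → 0 7 -7
NEG     → 0 7 7
GT      → 0 0
DUP     → 0 0 0
GT      → 0 0
OVER    → 0 0 0
DUP     → 0 0 0 0
ADD     → 0 0 0
POP     → 0 0
PUSH 11 → 0 0 11
STORE 2 → 0 0
ADD     → 0
PUSH 2  → 0 2
LOAD 2  → 0 2 11
DUP     → 0 2 11 11
EQ      → 0 2 1
DUP     → 0 2 1 1
STORE 0 → 0 2 1
NEG     → 0 2 -1
ADD     → 0 1
OVER    → 0 1 0
MUL     → 0 0
SUB     → 0
PUSH -6 → 0 -6

1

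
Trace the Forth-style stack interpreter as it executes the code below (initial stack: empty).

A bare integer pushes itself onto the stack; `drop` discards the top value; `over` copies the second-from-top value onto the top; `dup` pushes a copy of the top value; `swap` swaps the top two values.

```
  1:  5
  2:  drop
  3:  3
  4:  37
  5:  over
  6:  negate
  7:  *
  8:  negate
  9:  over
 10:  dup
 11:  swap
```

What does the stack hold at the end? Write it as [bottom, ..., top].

5      : [5]
drop   : []
3      : [3]
37     : [3, 37]
over   : [3, 37, 3]
negate : [3, 37, -3]
*      : [3, -111]
negate : [3, 111]
over   : [3, 111, 3]
dup    : [3, 111, 3, 3]
swap   : [3, 111, 3, 3]

[3, 111, 3, 3]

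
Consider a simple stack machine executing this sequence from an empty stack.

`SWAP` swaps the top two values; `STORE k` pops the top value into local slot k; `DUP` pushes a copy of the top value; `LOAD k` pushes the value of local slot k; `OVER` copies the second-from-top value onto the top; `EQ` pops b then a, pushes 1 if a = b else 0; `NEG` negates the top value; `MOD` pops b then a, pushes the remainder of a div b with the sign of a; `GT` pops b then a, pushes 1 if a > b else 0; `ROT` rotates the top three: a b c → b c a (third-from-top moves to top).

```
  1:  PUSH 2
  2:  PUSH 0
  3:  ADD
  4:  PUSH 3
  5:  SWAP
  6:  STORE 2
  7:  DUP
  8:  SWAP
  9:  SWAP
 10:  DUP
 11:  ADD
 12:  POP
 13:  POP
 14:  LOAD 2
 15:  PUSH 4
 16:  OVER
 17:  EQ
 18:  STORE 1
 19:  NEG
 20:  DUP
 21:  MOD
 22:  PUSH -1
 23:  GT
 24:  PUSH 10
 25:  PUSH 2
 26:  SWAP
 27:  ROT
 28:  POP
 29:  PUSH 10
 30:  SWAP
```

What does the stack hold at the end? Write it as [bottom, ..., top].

PUSH 2   2
PUSH 0   2 0
ADD      2
PUSH 3   2 3
SWAP     3 2
STORE 2  3
DUP      3 3
SWAP     3 3
SWAP     3 3
DUP      3 3 3
ADD      3 6
POP      3
POP      (empty)
LOAD 2   2
PUSH 4   2 4
OVER     2 4 2
EQ       2 0
STORE 1  2
NEG      -2
DUP      -2 -2
MOD      0
PUSH -1  0 -1
GT       1
PUSH 10  1 10
PUSH 2   1 10 2
SWAP     1 2 10
ROT      2 10 1
POP      2 10
PUSH 10  2 10 10
SWAP     2 10 10

[2, 10, 10]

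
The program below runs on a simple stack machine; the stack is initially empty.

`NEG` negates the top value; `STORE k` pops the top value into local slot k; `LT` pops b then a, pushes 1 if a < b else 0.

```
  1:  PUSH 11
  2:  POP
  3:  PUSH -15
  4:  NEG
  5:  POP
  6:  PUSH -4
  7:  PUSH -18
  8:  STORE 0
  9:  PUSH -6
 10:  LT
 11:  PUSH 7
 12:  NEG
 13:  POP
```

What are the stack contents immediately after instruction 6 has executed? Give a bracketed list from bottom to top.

[-4]

PUSH 11  → [11]
POP      → []
PUSH -15 → [-15]
NEG      → [15]
POP      → []
PUSH -4  → [-4]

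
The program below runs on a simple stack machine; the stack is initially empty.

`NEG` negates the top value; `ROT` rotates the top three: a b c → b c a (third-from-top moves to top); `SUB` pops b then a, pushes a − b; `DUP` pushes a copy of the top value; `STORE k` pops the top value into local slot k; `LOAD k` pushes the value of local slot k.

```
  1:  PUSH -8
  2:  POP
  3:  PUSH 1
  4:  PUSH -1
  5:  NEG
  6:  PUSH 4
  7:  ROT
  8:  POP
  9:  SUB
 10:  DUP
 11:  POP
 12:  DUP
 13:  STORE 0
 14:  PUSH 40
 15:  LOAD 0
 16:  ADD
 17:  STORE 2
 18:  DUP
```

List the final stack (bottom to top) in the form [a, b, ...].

PUSH -8 → [-8]
POP     → []
PUSH 1  → [1]
PUSH -1 → [1, -1]
NEG     → [1, 1]
PUSH 4  → [1, 1, 4]
ROT     → [1, 4, 1]
POP     → [1, 4]
SUB     → [-3]
DUP     → [-3, -3]
POP     → [-3]
DUP     → [-3, -3]
STORE 0 → [-3]
PUSH 40 → [-3, 40]
LOAD 0  → [-3, 40, -3]
ADD     → [-3, 37]
STORE 2 → [-3]
DUP     → [-3, -3]

[-3, -3]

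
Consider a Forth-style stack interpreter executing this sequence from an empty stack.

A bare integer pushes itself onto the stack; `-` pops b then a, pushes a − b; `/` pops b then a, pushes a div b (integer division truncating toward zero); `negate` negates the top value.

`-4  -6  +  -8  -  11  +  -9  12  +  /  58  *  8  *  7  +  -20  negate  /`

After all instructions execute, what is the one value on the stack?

69

-4     -> -4
-6     -> -4 -6
+      -> -10
-8     -> -10 -8
-      -> -2
11     -> -2 11
+      -> 9
-9     -> 9 -9
12     -> 9 -9 12
+      -> 9 3
/      -> 3
58     -> 3 58
*      -> 174
8      -> 174 8
*      -> 1392
7      -> 1392 7
+      -> 1399
-20    -> 1399 -20
negate -> 1399 20
/      -> 69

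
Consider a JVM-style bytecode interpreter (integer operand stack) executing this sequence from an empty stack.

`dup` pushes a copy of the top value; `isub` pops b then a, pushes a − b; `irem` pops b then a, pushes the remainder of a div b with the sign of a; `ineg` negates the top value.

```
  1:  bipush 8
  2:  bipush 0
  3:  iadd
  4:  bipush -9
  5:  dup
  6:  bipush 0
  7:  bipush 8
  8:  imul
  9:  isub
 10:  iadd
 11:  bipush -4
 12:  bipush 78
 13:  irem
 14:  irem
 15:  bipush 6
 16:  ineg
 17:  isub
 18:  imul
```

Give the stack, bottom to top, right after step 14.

bipush 8  → [8]
bipush 0  → [8, 0]
iadd      → [8]
bipush -9 → [8, -9]
dup       → [8, -9, -9]
bipush 0  → [8, -9, -9, 0]
bipush 8  → [8, -9, -9, 0, 8]
imul      → [8, -9, -9, 0]
isub      → [8, -9, -9]
iadd      → [8, -18]
bipush -4 → [8, -18, -4]
bipush 78 → [8, -18, -4, 78]
irem      → [8, -18, -4]
irem      → [8, -2]

[8, -2]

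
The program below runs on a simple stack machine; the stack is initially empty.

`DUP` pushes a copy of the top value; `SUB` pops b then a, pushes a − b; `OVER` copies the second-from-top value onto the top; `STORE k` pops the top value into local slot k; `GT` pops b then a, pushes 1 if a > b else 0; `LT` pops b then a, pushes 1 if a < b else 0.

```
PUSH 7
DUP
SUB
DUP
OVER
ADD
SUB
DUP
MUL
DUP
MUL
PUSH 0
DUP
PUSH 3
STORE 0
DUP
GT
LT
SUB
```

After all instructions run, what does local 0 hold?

3

PUSH 7   [7]
DUP      [7, 7]
SUB      [0]
DUP      [0, 0]
OVER     [0, 0, 0]
ADD      [0, 0]
SUB      [0]
DUP      [0, 0]
MUL      [0]
DUP      [0, 0]
MUL      [0]
PUSH 0   [0, 0]
DUP      [0, 0, 0]
PUSH 3   [0, 0, 0, 3]
STORE 0  [0, 0, 0]
DUP      [0, 0, 0, 0]
GT       [0, 0, 0]
LT       [0, 0]
SUB      [0]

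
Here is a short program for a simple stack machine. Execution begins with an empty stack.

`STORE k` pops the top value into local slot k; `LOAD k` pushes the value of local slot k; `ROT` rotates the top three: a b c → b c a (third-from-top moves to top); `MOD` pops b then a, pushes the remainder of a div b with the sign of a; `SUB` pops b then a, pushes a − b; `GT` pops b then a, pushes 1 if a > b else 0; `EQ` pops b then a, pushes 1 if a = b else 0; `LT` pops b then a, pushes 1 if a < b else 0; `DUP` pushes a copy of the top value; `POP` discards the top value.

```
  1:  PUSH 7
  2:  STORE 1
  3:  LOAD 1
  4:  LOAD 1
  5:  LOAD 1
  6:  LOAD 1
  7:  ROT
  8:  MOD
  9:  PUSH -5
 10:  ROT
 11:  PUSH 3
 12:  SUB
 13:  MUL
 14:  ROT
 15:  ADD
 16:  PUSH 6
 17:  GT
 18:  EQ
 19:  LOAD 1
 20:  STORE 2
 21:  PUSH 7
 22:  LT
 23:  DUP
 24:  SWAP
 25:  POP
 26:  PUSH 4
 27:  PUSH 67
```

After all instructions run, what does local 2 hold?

PUSH 7   [7]
STORE 1  []
LOAD 1   [7]
LOAD 1   [7, 7]
LOAD 1   [7, 7, 7]
LOAD 1   [7, 7, 7, 7]
ROT      [7, 7, 7, 7]
MOD      [7, 7, 0]
PUSH -5  [7, 7, 0, -5]
ROT      [7, 0, -5, 7]
PUSH 3   [7, 0, -5, 7, 3]
SUB      [7, 0, -5, 4]
MUL      [7, 0, -20]
ROT      [0, -20, 7]
ADD      [0, -13]
PUSH 6   [0, -13, 6]
GT       [0, 0]
EQ       [1]
LOAD 1   [1, 7]
STORE 2  [1]
PUSH 7   [1, 7]
LT       [1]
DUP      [1, 1]
SWAP     [1, 1]
POP      [1]
PUSH 4   [1, 4]
PUSH 67  [1, 4, 67]

7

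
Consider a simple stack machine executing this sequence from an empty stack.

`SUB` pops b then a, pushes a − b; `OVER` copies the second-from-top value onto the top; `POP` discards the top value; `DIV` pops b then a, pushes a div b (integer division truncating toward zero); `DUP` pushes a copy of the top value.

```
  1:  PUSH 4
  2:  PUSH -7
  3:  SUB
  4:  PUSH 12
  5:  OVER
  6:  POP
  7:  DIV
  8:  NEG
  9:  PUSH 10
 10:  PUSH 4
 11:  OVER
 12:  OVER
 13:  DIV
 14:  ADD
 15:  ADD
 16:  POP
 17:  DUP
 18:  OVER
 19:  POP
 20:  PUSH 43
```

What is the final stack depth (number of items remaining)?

PUSH 4  → 4
PUSH -7 → 4 -7
SUB     → 11
PUSH 12 → 11 12
OVER    → 11 12 11
POP     → 11 12
DIV     → 0
NEG     → 0
PUSH 10 → 0 10
PUSH 4  → 0 10 4
OVER    → 0 10 4 10
OVER    → 0 10 4 10 4
DIV     → 0 10 4 2
ADD     → 0 10 6
ADD     → 0 16
POP     → 0
DUP     → 0 0
OVER    → 0 0 0
POP     → 0 0
PUSH 43 → 0 0 43

3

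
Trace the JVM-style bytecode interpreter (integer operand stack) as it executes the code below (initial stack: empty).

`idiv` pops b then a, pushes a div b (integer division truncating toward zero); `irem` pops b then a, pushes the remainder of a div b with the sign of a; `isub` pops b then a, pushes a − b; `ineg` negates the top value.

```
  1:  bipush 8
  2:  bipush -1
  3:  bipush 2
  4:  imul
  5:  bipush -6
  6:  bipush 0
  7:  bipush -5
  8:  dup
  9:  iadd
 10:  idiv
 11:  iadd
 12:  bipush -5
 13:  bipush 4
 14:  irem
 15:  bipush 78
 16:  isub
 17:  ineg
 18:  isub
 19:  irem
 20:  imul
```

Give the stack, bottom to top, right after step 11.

[8, -2, -6]

bipush 8   8
bipush -1  8 -1
bipush 2   8 -1 2
imul       8 -2
bipush -6  8 -2 -6
bipush 0   8 -2 -6 0
bipush -5  8 -2 -6 0 -5
dup        8 -2 -6 0 -5 -5
iadd       8 -2 -6 0 -10
idiv       8 -2 -6 0
iadd       8 -2 -6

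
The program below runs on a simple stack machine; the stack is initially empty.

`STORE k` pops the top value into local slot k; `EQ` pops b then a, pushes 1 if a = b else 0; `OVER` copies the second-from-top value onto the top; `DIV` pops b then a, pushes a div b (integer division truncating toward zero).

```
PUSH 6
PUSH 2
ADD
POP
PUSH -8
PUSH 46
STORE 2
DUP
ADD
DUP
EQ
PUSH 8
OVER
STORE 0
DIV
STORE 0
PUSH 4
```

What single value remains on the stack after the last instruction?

4

PUSH 6  → 6
PUSH 2  → 6 2
ADD     → 8
POP     → (empty)
PUSH -8 → -8
PUSH 46 → -8 46
STORE 2 → -8
DUP     → -8 -8
ADD     → -16
DUP     → -16 -16
EQ      → 1
PUSH 8  → 1 8
OVER    → 1 8 1
STORE 0 → 1 8
DIV     → 0
STORE 0 → (empty)
PUSH 4  → 4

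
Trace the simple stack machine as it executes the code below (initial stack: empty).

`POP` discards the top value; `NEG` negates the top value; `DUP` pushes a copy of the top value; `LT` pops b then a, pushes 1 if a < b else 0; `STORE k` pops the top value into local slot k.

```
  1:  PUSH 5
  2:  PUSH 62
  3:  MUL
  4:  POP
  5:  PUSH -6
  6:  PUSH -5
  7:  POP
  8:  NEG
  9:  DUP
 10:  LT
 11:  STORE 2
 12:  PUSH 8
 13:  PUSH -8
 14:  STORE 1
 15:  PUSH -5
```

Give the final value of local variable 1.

-8

PUSH 5  → [5]
PUSH 62 → [5, 62]
MUL     → [310]
POP     → []
PUSH -6 → [-6]
PUSH -5 → [-6, -5]
POP     → [-6]
NEG     → [6]
DUP     → [6, 6]
LT      → [0]
STORE 2 → []
PUSH 8  → [8]
PUSH -8 → [8, -8]
STORE 1 → [8]
PUSH -5 → [8, -5]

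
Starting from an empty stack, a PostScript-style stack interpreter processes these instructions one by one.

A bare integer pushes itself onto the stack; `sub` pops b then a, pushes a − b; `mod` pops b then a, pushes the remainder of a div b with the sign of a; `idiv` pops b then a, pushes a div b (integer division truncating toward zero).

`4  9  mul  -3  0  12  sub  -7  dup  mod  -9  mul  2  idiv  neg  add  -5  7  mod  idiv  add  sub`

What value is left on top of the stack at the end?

4    : 4
9    : 4 9
mul  : 36
-3   : 36 -3
0    : 36 -3 0
12   : 36 -3 0 12
sub  : 36 -3 -12
-7   : 36 -3 -12 -7
dup  : 36 -3 -12 -7 -7
mod  : 36 -3 -12 0
-9   : 36 -3 -12 0 -9
mul  : 36 -3 -12 0
2    : 36 -3 -12 0 2
idiv : 36 -3 -12 0
neg  : 36 -3 -12 0
add  : 36 -3 -12
-5   : 36 -3 -12 -5
7    : 36 -3 -12 -5 7
mod  : 36 -3 -12 -5
idiv : 36 -3 2
add  : 36 -1
sub  : 37

37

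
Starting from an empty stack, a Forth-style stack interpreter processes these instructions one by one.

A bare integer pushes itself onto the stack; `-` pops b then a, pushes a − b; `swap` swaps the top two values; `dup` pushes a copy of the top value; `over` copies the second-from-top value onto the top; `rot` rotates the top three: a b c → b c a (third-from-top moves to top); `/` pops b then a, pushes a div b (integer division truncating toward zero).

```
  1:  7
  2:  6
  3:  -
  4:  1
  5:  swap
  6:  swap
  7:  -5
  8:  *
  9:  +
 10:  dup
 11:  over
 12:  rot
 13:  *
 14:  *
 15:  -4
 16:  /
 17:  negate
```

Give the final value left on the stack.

7       7
6       7 6
-       1
1       1 1
swap    1 1
swap    1 1
-5      1 1 -5
*       1 -5
+       -4
dup     -4 -4
over    -4 -4 -4
rot     -4 -4 -4
*       -4 16
*       -64
-4      -64 -4
/       16
negate  -16

-16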